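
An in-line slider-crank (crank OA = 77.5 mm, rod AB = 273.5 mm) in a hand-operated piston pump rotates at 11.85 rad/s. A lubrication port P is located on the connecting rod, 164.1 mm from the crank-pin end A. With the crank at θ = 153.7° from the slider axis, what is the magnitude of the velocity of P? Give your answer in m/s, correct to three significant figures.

0.477

ω = 11.85 rad/s.  Crank-pin speed |V_A| = rω = 0.91837 m/s, perpendicular to OA.
Rod angle: sinφ = −(r/L) sinθ ⇒ φ = -7.213°; ω_rod = −rω cosθ/√(L²−r²sin²θ) = +3.0343 rad/s.
V_P = V_A + ω_rod × AP, with AP = 0.1641 m along the rod.
Components: V_Px = −rω sinθ − a·ω_rod·sinφ = -0.34439 m/s;  V_Py = rω cosθ + a·ω_rod·cosφ = -0.32932 m/s.
|V_P| = √(V_Px² + V_Py²) = 0.47651 m/s.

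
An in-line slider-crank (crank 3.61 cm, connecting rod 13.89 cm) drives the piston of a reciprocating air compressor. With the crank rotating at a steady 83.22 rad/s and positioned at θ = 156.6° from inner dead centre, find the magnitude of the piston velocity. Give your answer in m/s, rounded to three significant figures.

ω = 83.22 rad/s
For an in-line slider-crank, x = r cosθ + √(L² − r² sin²θ), so v = −rω sinθ·[1 + r cosθ/√(L² − r² sin²θ)].
With r = 0.0361 m, L = 0.1389 m, θ = 156.6°: √(L² − r² sin²θ) = 0.13816 m.
v = −0.0361·83.22·0.39715·[1 + 0.0361·-0.91775/0.13816] = -0.90701 m/s.
|v| = 0.90701 m/s.

0.907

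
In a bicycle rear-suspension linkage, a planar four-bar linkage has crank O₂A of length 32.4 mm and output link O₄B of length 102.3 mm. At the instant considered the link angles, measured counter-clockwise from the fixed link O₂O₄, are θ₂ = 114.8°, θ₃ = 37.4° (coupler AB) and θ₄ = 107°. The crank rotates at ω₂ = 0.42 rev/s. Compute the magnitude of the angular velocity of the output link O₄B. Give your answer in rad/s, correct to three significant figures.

ω₂ = 2.639 rad/s (from 0.42 rev/s).
Differentiating the loop-closure r₂e^{iθ₂}+r₃e^{iθ₃}=r₁+r₄e^{iθ₄} gives r₂ω₂e^{iθ₂}+r₃ω₃e^{iθ₃}=r₄ω₄e^{iθ₄}.
Eliminating the other unknown: ω₄ = r₂ω₂ sin(θ₂−θ₃) / [r₄ sin(θ₄−θ₃)].
Numerator sine = +0.97592; denominator sine = +0.93728.
Result = 0.0324·2.639·(+0.97592) / (0.1023·(+0.93728)) = +0.87024 rad/s; magnitude 0.87024 rad/s.

0.870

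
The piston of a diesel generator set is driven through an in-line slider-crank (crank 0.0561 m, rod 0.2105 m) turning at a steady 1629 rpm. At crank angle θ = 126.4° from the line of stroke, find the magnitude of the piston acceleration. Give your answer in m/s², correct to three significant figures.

1090

ω = 2π·1629/60 = 170.6 rad/s
x(θ) = r cosθ + √(L² − r² sin²θ); with ω constant, a = ω²·d²x/dθ².
d²x/dθ² = −r cosθ − r²(cos2θ)/√u − r⁴ sin²2θ/(4u^{3/2}),  u = L² − r² sin²θ = 0.0422713 m².
Substituting r = 0.0561 m, L = 0.2105 m, θ = 126.4°: d²x/dθ² = +0.037557 m.
a = ω²·d²x/dθ² = (170.6)²·(+0.037557) = +1092.9 m/s²;  |a| = 1092.9 m/s².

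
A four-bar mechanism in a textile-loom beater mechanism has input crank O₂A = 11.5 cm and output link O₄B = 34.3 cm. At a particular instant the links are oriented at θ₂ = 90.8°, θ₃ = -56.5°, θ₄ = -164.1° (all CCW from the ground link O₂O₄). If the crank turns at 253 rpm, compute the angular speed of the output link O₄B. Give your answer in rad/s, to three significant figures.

5.03

ω₂ = 26.49 rad/s (from 253 rpm).
Differentiating the loop-closure r₂e^{iθ₂}+r₃e^{iθ₃}=r₁+r₄e^{iθ₄} gives r₂ω₂e^{iθ₂}+r₃ω₃e^{iθ₃}=r₄ω₄e^{iθ₄}.
Eliminating the other unknown: ω₄ = r₂ω₂ sin(θ₂−θ₃) / [r₄ sin(θ₄−θ₃)].
Numerator sine = +0.54024; denominator sine = -0.95319.
Result = 0.115·26.49·(+0.54024) / (0.343·(-0.95319)) = -5.0345 rad/s; magnitude 5.0345 rad/s.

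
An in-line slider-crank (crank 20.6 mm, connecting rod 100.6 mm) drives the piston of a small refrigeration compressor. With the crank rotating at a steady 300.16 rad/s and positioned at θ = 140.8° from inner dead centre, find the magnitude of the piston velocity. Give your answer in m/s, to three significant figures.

3.28

ω = 300.2 rad/s
For an in-line slider-crank, x = r cosθ + √(L² − r² sin²θ), so v = −rω sinθ·[1 + r cosθ/√(L² − r² sin²θ)].
With r = 0.0206 m, L = 0.1006 m, θ = 140.8°: √(L² − r² sin²θ) = 0.099754 m.
v = −0.0206·300.2·0.63203·[1 + 0.0206·-0.77494/0.099754] = -3.2826 m/s.
|v| = 3.2826 m/s.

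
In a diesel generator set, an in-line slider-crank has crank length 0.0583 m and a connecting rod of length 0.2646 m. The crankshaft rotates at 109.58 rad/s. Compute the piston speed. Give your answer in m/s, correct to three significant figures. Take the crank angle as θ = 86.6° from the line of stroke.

ω = 109.6 rad/s
For an in-line slider-crank, x = r cosθ + √(L² − r² sin²θ), so v = −rω sinθ·[1 + r cosθ/√(L² − r² sin²θ)].
With r = 0.0583 m, L = 0.2646 m, θ = 86.6°: √(L² − r² sin²θ) = 0.25812 m.
v = −0.0583·109.6·0.99824·[1 + 0.0583·0.05931/0.25812] = -6.4627 m/s.
|v| = 6.4627 m/s.

6.46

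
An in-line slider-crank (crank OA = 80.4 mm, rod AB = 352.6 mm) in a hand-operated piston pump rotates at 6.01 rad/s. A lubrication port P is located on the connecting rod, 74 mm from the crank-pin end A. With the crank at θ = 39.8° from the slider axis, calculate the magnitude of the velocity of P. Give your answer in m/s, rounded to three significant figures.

ω = 6.01 rad/s.  Crank-pin speed |V_A| = rω = 0.4832 m/s, perpendicular to OA.
Rod angle: sinφ = −(r/L) sinθ ⇒ φ = -8.393°; ω_rod = −rω cosθ/√(L²−r²sin²θ) = -1.0643 rad/s.
V_P = V_A + ω_rod × AP, with AP = 0.074 m along the rod.
Components: V_Px = −rω sinθ − a·ω_rod·sinφ = -0.3208 m/s;  V_Py = rω cosθ + a·ω_rod·cosφ = +0.29333 m/s.
|V_P| = √(V_Px² + V_Py²) = 0.43469 m/s.

0.435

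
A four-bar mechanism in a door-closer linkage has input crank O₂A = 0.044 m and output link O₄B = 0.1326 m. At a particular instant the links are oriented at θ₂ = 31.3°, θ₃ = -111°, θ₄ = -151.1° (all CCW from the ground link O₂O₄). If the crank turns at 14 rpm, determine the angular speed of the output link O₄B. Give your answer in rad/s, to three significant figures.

0.462

ω₂ = 1.466 rad/s (from 14 rpm).
Differentiating the loop-closure r₂e^{iθ₂}+r₃e^{iθ₃}=r₁+r₄e^{iθ₄} gives r₂ω₂e^{iθ₂}+r₃ω₃e^{iθ₃}=r₄ω₄e^{iθ₄}.
Eliminating the other unknown: ω₄ = r₂ω₂ sin(θ₂−θ₃) / [r₄ sin(θ₄−θ₃)].
Numerator sine = +0.61153; denominator sine = -0.64412.
Result = 0.044·1.466·(+0.61153) / (0.1326·(-0.64412)) = -0.46186 rad/s; magnitude 0.46186 rad/s.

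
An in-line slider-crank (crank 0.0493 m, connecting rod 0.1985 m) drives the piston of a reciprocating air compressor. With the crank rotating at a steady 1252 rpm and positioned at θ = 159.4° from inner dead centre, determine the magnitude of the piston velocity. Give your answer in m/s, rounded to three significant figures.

1.74

ω = 2π·1252/60 = 131.1 rad/s
For an in-line slider-crank, x = r cosθ + √(L² − r² sin²θ), so v = −rω sinθ·[1 + r cosθ/√(L² − r² sin²θ)].
With r = 0.0493 m, L = 0.1985 m, θ = 159.4°: √(L² − r² sin²θ) = 0.19774 m.
v = −0.0493·131.1·0.35184·[1 + 0.0493·-0.93606/0.19774] = -1.7435 m/s.
|v| = 1.7435 m/s.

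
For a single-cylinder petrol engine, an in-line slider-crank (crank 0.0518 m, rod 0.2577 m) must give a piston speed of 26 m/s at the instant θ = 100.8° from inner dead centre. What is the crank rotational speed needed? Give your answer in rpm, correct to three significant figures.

5070

For an in-line slider-crank, |v_piston| = rω|sinθ|·[1 + r cosθ/√(L² − r² sin²θ)].
With r = 0.0518 m, L = 0.2577 m, θ = 100.8°: the bracketed kinematic factor |dx/dθ| = 0.048927 m.
ω = v/|dx/dθ| = 26/0.048927 = 531.4 rad/s.
N = 60ω/(2π) = 5074.5 rpm.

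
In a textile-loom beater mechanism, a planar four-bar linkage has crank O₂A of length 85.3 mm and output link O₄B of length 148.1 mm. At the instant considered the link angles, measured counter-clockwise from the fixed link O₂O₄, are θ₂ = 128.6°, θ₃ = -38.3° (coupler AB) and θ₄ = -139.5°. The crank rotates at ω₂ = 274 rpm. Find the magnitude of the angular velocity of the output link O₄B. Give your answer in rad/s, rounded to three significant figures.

3.82

ω₂ = 28.69 rad/s (from 274 rpm).
Differentiating the loop-closure r₂e^{iθ₂}+r₃e^{iθ₃}=r₁+r₄e^{iθ₄} gives r₂ω₂e^{iθ₂}+r₃ω₃e^{iθ₃}=r₄ω₄e^{iθ₄}.
Eliminating the other unknown: ω₄ = r₂ω₂ sin(θ₂−θ₃) / [r₄ sin(θ₄−θ₃)].
Numerator sine = +0.22665; denominator sine = -0.98096.
Result = 0.0853·28.69·(+0.22665) / (0.1481·(-0.98096)) = -3.8184 rad/s; magnitude 3.8184 rad/s.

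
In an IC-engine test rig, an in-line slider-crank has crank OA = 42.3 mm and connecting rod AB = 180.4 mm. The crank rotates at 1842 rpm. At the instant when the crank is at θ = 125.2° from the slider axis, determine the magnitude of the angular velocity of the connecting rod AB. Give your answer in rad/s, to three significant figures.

26.6

ω = 192.9 rad/s (converted from 1842 rpm).
The rod makes angle φ with the slider axis where L sinφ = r sinθ; differentiating, L cosφ·φ̇ = r ω cosθ.
L cosφ = √(L² − r² sin²θ) = 0.17706 m.
|ω_rod| = r ω |cosθ| / √(L² − r² sin²θ) = 0.0423·192.9·0.57643/0.17706 = 26.564 rad/s.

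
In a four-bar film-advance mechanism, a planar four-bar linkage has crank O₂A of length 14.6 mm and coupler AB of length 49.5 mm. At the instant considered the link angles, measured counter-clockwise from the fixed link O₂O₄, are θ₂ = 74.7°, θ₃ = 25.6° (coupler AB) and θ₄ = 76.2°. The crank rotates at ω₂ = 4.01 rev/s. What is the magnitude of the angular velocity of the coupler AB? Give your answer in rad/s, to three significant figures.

0.252

ω₂ = 25.2 rad/s (from 4.01 rev/s).
Differentiating the loop-closure r₂e^{iθ₂}+r₃e^{iθ₃}=r₁+r₄e^{iθ₄} gives r₂ω₂e^{iθ₂}+r₃ω₃e^{iθ₃}=r₄ω₄e^{iθ₄}.
Eliminating the other unknown: ω₃ = r₂ω₂ sin(θ₄−θ₂) / [r₃ sin(θ₃−θ₄)].
Numerator sine = +0.02618; denominator sine = -0.77273.
Result = 0.0146·25.2·(+0.02618) / (0.0495·(-0.77273)) = -0.25175 rad/s; magnitude 0.25175 rad/s.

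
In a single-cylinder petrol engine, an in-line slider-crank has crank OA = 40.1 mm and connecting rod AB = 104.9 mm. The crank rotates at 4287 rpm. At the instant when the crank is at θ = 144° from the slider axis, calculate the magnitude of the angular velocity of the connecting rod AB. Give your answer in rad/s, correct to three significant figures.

ω = 448.9 rad/s (converted from 4287 rpm).
The rod makes angle φ with the slider axis where L sinφ = r sinθ; differentiating, L cosφ·φ̇ = r ω cosθ.
L cosφ = √(L² − r² sin²θ) = 0.10222 m.
|ω_rod| = r ω |cosθ| / √(L² − r² sin²θ) = 0.0401·448.9·0.80902/0.10222 = 142.48 rad/s.

142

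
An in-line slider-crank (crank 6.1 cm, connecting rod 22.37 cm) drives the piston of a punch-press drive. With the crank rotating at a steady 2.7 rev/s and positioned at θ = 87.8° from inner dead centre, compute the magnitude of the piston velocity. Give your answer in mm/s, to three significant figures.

ω = 2π·2.7 = 16.96 rad/s
For an in-line slider-crank, x = r cosθ + √(L² − r² sin²θ), so v = −rω sinθ·[1 + r cosθ/√(L² − r² sin²θ)].
With r = 0.061 m, L = 0.2237 m, θ = 87.8°: √(L² − r² sin²θ) = 0.21524 m.
v = −0.061·16.96·0.99926·[1 + 0.061·0.03839/0.21524] = -1.0453 m/s.
|v| = 1.0453 m/s = 1045.3 mm/s.

1050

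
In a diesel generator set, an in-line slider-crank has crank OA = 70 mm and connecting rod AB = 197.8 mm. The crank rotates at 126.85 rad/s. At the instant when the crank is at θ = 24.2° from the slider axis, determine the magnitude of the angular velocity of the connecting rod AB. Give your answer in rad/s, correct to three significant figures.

ω = 126.8 rad/s
The rod makes angle φ with the slider axis where L sinφ = r sinθ; differentiating, L cosφ·φ̇ = r ω cosθ.
L cosφ = √(L² − r² sin²θ) = 0.19571 m.
|ω_rod| = r ω |cosθ| / √(L² − r² sin²θ) = 0.07·126.8·0.91212/0.19571 = 41.384 rad/s.

41.4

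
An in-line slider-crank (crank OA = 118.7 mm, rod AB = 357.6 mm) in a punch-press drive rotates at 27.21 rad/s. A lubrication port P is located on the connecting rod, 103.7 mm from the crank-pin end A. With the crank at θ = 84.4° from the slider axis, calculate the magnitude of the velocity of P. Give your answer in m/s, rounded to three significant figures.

3.25

ω = 27.21 rad/s.  Crank-pin speed |V_A| = rω = 3.2298 m/s, perpendicular to OA.
Rod angle: sinφ = −(r/L) sinθ ⇒ φ = -19.290°; ω_rod = −rω cosθ/√(L²−r²sin²θ) = -0.93379 rad/s.
V_P = V_A + ω_rod × AP, with AP = 0.1037 m along the rod.
Components: V_Px = −rω sinθ − a·ω_rod·sinφ = -3.2464 m/s;  V_Py = rω cosθ + a·ω_rod·cosφ = +0.22378 m/s.
|V_P| = √(V_Px² + V_Py²) = 3.2541 m/s.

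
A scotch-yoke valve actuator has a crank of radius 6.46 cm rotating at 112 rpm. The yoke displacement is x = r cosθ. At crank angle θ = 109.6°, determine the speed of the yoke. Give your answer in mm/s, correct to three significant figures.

ω = 11.73 rad/s (from 112 rpm).
x = r cosθ ⇒ ẋ = −rω sinθ.
|v| = rω|sinθ| = 0.0646·11.73·|sin 109.6°| = 0.71377 m/s = 713.77 mm/s.

714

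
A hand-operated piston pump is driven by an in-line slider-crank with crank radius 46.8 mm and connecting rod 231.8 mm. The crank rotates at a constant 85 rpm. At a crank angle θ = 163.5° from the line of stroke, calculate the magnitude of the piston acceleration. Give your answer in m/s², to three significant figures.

2.92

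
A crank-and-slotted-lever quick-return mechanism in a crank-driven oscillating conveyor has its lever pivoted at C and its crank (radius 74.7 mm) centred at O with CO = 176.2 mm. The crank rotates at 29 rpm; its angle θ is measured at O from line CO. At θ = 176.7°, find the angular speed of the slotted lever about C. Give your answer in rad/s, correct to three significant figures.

2.22

ω = 3.037 rad/s (from 29 rpm).
Crank pin A relative to C: A = (d + r cosθ, r sinθ); lever angle φ = atan2(r sinθ, d + r cosθ).
Differentiating tanφ: φ̇ = rω(d cosθ + r)/(d² + r² + 2dr cosθ).
d² + r² + 2dr cosθ = |CA|² = 0.0103459 m²;  d cosθ + r = -0.10121 m.
|ω_lever| = |0.0747·3.037·-0.10121| / 0.0103459 = 2.2192 rad/s.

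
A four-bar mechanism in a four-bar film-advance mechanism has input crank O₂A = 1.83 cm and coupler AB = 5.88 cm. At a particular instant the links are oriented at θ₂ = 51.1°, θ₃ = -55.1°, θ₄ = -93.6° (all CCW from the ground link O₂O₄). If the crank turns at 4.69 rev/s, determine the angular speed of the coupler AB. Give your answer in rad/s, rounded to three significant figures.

8.51

ω₂ = 29.47 rad/s (from 4.69 rev/s).
Differentiating the loop-closure r₂e^{iθ₂}+r₃e^{iθ₃}=r₁+r₄e^{iθ₄} gives r₂ω₂e^{iθ₂}+r₃ω₃e^{iθ₃}=r₄ω₄e^{iθ₄}.
Eliminating the other unknown: ω₃ = r₂ω₂ sin(θ₄−θ₂) / [r₃ sin(θ₃−θ₄)].
Numerator sine = -0.57786; denominator sine = +0.62251.
Result = 0.0183·29.47·(-0.57786) / (0.0588·(+0.62251)) = -8.5133 rad/s; magnitude 8.5133 rad/s.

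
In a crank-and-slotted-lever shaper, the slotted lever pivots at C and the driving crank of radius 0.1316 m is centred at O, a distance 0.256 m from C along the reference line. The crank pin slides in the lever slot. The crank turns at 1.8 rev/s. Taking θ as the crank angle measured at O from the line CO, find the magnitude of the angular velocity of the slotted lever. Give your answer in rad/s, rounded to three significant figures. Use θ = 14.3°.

3.81

ω = 11.31 rad/s (from 1.8 rev/s).
Crank pin A relative to C: A = (d + r cosθ, r sinθ); lever angle φ = atan2(r sinθ, d + r cosθ).
Differentiating tanφ: φ̇ = rω(d cosθ + r)/(d² + r² + 2dr cosθ).
d² + r² + 2dr cosθ = |CA|² = 0.148146 m²;  d cosθ + r = +0.37967 m.
|ω_lever| = |0.1316·11.31·+0.37967| / 0.148146 = 3.8144 rad/s.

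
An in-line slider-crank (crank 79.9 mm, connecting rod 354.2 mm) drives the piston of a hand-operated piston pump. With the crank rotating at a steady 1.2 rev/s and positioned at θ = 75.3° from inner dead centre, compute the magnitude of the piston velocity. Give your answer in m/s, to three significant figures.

ω = 2π·1.2 = 7.54 rad/s
For an in-line slider-crank, x = r cosθ + √(L² − r² sin²θ), so v = −rω sinθ·[1 + r cosθ/√(L² − r² sin²θ)].
With r = 0.0799 m, L = 0.3542 m, θ = 75.3°: √(L² − r² sin²θ) = 0.34567 m.
v = −0.0799·7.54·0.96727·[1 + 0.0799·0.25376/0.34567] = -0.61689 m/s.
|v| = 0.61689 m/s.

0.617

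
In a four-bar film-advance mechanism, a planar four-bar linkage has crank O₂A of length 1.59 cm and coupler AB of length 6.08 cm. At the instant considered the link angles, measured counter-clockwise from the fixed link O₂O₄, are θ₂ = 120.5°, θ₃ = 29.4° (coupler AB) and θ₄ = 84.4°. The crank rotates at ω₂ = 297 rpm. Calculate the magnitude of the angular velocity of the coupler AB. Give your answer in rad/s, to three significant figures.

5.85

ω₂ = 31.1 rad/s (from 297 rpm).
Differentiating the loop-closure r₂e^{iθ₂}+r₃e^{iθ₃}=r₁+r₄e^{iθ₄} gives r₂ω₂e^{iθ₂}+r₃ω₃e^{iθ₃}=r₄ω₄e^{iθ₄}.
Eliminating the other unknown: ω₃ = r₂ω₂ sin(θ₄−θ₂) / [r₃ sin(θ₃−θ₄)].
Numerator sine = -0.58920; denominator sine = -0.81915.
Result = 0.0159·31.1·(-0.58920) / (0.0608·(-0.81915)) = +5.8502 rad/s; magnitude 5.8502 rad/s.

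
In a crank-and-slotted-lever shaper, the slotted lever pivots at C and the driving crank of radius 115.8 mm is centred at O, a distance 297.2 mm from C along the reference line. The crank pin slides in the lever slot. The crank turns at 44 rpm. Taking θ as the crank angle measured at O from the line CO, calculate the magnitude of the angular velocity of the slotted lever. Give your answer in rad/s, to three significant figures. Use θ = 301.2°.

ω = 4.608 rad/s (from 44 rpm).
Crank pin A relative to C: A = (d + r cosθ, r sinθ); lever angle φ = atan2(r sinθ, d + r cosθ).
Differentiating tanφ: φ̇ = rω(d cosθ + r)/(d² + r² + 2dr cosθ).
d² + r² + 2dr cosθ = |CA|² = 0.137394 m²;  d cosθ + r = +0.26976 m.
|ω_lever| = |0.1158·4.608·+0.26976| / 0.137394 = 1.0476 rad/s.

1.05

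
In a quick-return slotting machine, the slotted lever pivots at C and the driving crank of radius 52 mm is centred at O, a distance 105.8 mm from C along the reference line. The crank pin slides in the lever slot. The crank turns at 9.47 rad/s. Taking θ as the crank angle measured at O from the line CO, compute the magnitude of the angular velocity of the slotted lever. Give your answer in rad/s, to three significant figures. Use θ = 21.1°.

3.07

ω = 9.47 rad/s
Crank pin A relative to C: A = (d + r cosθ, r sinθ); lever angle φ = atan2(r sinθ, d + r cosθ).
Differentiating tanφ: φ̇ = rω(d cosθ + r)/(d² + r² + 2dr cosθ).
d² + r² + 2dr cosθ = |CA|² = 0.0241631 m²;  d cosθ + r = +0.15071 m.
|ω_lever| = |0.052·9.47·+0.15071| / 0.0241631 = 3.0714 rad/s.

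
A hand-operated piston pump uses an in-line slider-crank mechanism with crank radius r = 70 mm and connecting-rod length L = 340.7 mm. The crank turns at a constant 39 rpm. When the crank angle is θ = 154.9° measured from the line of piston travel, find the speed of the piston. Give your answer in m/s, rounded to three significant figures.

0.0986

ω = 2π·39/60 = 4.084 rad/s
For an in-line slider-crank, x = r cosθ + √(L² − r² sin²θ), so v = −rω sinθ·[1 + r cosθ/√(L² − r² sin²θ)].
With r = 0.07 m, L = 0.3407 m, θ = 154.9°: √(L² − r² sin²θ) = 0.3394 m.
v = −0.07·4.084·0.42420·[1 + 0.07·-0.90557/0.3394] = -0.098622 m/s.
|v| = 0.098622 m/s.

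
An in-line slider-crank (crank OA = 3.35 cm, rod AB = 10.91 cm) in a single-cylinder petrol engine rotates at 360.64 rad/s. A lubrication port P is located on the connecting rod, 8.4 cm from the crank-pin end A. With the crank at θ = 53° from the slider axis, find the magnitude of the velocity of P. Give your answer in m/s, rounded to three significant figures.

ω = 360.6 rad/s.  Crank-pin speed |V_A| = rω = 12.081 m/s, perpendicular to OA.
Rod angle: sinφ = −(r/L) sinθ ⇒ φ = -14.195°; ω_rod = −rω cosθ/√(L²−r²sin²θ) = -68.742 rad/s.
V_P = V_A + ω_rod × AP, with AP = 0.084 m along the rod.
Components: V_Px = −rω sinθ − a·ω_rod·sinφ = -11.065 m/s;  V_Py = rω cosθ + a·ω_rod·cosφ = +1.6727 m/s.
|V_P| = √(V_Px² + V_Py²) = 11.19 m/s.

11.2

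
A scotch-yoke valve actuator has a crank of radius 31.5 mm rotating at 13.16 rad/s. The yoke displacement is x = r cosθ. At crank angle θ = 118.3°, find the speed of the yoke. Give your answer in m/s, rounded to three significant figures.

0.365

ω = 13.16 rad/s
x = r cosθ ⇒ ẋ = −rω sinθ.
|v| = rω|sinθ| = 0.0315·13.16·|sin 118.3°| = 0.36499 m/s.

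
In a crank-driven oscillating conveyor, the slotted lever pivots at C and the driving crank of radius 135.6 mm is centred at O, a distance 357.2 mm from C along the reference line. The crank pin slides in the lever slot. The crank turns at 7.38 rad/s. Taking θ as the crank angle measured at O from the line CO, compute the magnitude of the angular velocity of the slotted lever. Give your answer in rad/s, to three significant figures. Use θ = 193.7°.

4.08

ω = 7.38 rad/s
Crank pin A relative to C: A = (d + r cosθ, r sinθ); lever angle φ = atan2(r sinθ, d + r cosθ).
Differentiating tanφ: φ̇ = rω(d cosθ + r)/(d² + r² + 2dr cosθ).
d² + r² + 2dr cosθ = |CA|² = 0.0518627 m²;  d cosθ + r = -0.21144 m.
|ω_lever| = |0.1356·7.38·-0.21144| / 0.0518627 = 4.0798 rad/s.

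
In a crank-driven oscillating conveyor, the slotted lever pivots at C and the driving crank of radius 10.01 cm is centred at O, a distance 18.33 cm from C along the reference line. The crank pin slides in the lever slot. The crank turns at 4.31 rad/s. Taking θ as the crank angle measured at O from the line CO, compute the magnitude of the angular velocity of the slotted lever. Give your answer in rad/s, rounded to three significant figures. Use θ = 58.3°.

1.35

ω = 4.31 rad/s
Crank pin A relative to C: A = (d + r cosθ, r sinθ); lever angle φ = atan2(r sinθ, d + r cosθ).
Differentiating tanφ: φ̇ = rω(d cosθ + r)/(d² + r² + 2dr cosθ).
d² + r² + 2dr cosθ = |CA|² = 0.062902 m²;  d cosθ + r = +0.19642 m.
|ω_lever| = |0.1001·4.31·+0.19642| / 0.062902 = 1.3472 rad/s.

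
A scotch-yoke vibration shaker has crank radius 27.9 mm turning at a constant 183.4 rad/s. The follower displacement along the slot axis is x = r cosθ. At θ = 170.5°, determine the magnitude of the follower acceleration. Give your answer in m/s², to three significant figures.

926

ω = 183.4 rad/s
x = r cosθ ⇒ ẍ = −rω² cosθ (ω constant).
|a| = rω²|cosθ| = 0.0279·(183.4)²·|cos 170.5°| = 925.56 m/s².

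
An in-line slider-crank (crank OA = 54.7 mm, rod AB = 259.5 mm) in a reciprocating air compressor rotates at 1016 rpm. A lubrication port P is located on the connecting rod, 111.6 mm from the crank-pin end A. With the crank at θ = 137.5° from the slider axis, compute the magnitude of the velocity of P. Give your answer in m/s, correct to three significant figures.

4.41

ω = 106.4 rad/s.  Crank-pin speed |V_A| = rω = 5.8198 m/s, perpendicular to OA.
Rod angle: sinφ = −(r/L) sinθ ⇒ φ = -8.187°; ω_rod = −rω cosθ/√(L²−r²sin²θ) = +16.705 rad/s.
V_P = V_A + ω_rod × AP, with AP = 0.1116 m along the rod.
Components: V_Px = −rω sinθ − a·ω_rod·sinφ = -3.6663 m/s;  V_Py = rω cosθ + a·ω_rod·cosφ = -2.4455 m/s.
|V_P| = √(V_Px² + V_Py²) = 4.4071 m/s.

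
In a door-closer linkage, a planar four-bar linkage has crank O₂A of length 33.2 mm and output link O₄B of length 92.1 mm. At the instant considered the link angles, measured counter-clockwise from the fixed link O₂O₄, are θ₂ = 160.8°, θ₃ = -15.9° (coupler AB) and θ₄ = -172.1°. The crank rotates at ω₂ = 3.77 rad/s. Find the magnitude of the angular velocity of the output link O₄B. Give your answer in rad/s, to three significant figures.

ω₂ = 3.77 rad/s
Differentiating the loop-closure r₂e^{iθ₂}+r₃e^{iθ₃}=r₁+r₄e^{iθ₄} gives r₂ω₂e^{iθ₂}+r₃ω₃e^{iθ₃}=r₄ω₄e^{iθ₄}.
Eliminating the other unknown: ω₄ = r₂ω₂ sin(θ₂−θ₃) / [r₄ sin(θ₄−θ₃)].
Numerator sine = +0.05756; denominator sine = -0.40355.
Result = 0.0332·3.77·(+0.05756) / (0.0921·(-0.40355)) = -0.19386 rad/s; magnitude 0.19386 rad/s.

0.194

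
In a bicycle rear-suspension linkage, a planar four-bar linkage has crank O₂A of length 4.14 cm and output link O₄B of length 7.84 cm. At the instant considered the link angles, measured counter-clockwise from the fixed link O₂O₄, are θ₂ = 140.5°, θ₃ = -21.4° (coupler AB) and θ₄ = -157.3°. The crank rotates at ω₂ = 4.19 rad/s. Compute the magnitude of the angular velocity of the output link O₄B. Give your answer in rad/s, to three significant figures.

0.988

ω₂ = 4.19 rad/s
Differentiating the loop-closure r₂e^{iθ₂}+r₃e^{iθ₃}=r₁+r₄e^{iθ₄} gives r₂ω₂e^{iθ₂}+r₃ω₃e^{iθ₃}=r₄ω₄e^{iθ₄}.
Eliminating the other unknown: ω₄ = r₂ω₂ sin(θ₂−θ₃) / [r₄ sin(θ₄−θ₃)].
Numerator sine = +0.31068; denominator sine = -0.69591.
Result = 0.0414·4.19·(+0.31068) / (0.0784·(-0.69591)) = -0.98776 rad/s; magnitude 0.98776 rad/s.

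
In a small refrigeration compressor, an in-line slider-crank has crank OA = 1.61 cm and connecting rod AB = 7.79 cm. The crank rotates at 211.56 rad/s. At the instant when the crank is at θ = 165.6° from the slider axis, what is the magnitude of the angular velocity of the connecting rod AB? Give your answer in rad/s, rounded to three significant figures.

42.4

ω = 211.6 rad/s
The rod makes angle φ with the slider axis where L sinφ = r sinθ; differentiating, L cosφ·φ̇ = r ω cosθ.
L cosφ = √(L² − r² sin²θ) = 0.077797 m.
|ω_rod| = r ω |cosθ| / √(L² − r² sin²θ) = 0.0161·211.6·0.96858/0.077797 = 42.407 rad/s.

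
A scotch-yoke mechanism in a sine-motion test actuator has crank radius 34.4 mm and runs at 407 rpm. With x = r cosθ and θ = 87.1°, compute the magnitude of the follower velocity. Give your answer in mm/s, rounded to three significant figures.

1460

ω = 42.62 rad/s (from 407 rpm).
x = r cosθ ⇒ ẋ = −rω sinθ.
|v| = rω|sinθ| = 0.0344·42.62·|sin 87.1°| = 1.4643 m/s = 1464.3 mm/s.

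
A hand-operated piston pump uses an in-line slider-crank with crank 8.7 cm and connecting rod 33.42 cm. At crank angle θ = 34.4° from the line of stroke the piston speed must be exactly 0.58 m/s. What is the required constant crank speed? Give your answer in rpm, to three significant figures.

For an in-line slider-crank, |v_piston| = rω|sinθ|·[1 + r cosθ/√(L² − r² sin²θ)].
With r = 0.087 m, L = 0.3342 m, θ = 34.4°: the bracketed kinematic factor |dx/dθ| = 0.059826 m.
ω = v/|dx/dθ| = 0.58/0.059826 = 9.6948 rad/s.
N = 60ω/(2π) = 92.579 rpm.

92.6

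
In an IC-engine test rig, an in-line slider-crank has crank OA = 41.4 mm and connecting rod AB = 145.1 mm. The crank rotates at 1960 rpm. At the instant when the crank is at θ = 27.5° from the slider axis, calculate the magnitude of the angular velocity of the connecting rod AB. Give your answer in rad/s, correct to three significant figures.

ω = 205.3 rad/s (converted from 1960 rpm).
The rod makes angle φ with the slider axis where L sinφ = r sinθ; differentiating, L cosφ·φ̇ = r ω cosθ.
L cosφ = √(L² − r² sin²θ) = 0.14384 m.
|ω_rod| = r ω |cosθ| / √(L² − r² sin²θ) = 0.0414·205.3·0.88701/0.14384 = 52.402 rad/s.

52.4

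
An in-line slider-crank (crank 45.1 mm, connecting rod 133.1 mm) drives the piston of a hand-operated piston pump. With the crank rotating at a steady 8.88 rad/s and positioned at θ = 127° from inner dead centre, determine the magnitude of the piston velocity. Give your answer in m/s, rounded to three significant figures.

0.252

ω = 8.88 rad/s
For an in-line slider-crank, x = r cosθ + √(L² − r² sin²θ), so v = −rω sinθ·[1 + r cosθ/√(L² − r² sin²θ)].
With r = 0.0451 m, L = 0.1331 m, θ = 127°: √(L² − r² sin²θ) = 0.12813 m.
v = −0.0451·8.88·0.79864·[1 + 0.0451·-0.60182/0.12813] = -0.25209 m/s.
|v| = 0.25209 m/s.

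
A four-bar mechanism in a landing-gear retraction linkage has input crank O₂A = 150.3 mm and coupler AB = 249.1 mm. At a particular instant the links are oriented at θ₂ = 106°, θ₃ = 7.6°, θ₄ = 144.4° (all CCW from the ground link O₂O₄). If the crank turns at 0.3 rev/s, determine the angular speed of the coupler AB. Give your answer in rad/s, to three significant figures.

1.03

ω₂ = 1.885 rad/s (from 0.3 rev/s).
Differentiating the loop-closure r₂e^{iθ₂}+r₃e^{iθ₃}=r₁+r₄e^{iθ₄} gives r₂ω₂e^{iθ₂}+r₃ω₃e^{iθ₃}=r₄ω₄e^{iθ₄}.
Eliminating the other unknown: ω₃ = r₂ω₂ sin(θ₄−θ₂) / [r₃ sin(θ₃−θ₄)].
Numerator sine = +0.62115; denominator sine = -0.68455.
Result = 0.1503·1.885·(+0.62115) / (0.2491·(-0.68455)) = -1.032 rad/s; magnitude 1.032 rad/s.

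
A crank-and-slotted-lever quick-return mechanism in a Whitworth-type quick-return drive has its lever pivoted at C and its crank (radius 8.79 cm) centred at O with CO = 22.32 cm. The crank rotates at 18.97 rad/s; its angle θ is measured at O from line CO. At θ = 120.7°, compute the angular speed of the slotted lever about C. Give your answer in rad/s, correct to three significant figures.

ω = 18.97 rad/s
Crank pin A relative to C: A = (d + r cosθ, r sinθ); lever angle φ = atan2(r sinθ, d + r cosθ).
Differentiating tanφ: φ̇ = rω(d cosθ + r)/(d² + r² + 2dr cosθ).
d² + r² + 2dr cosθ = |CA|² = 0.0375117 m²;  d cosθ + r = -0.026053 m.
|ω_lever| = |0.0879·18.97·-0.026053| / 0.0375117 = 1.1581 rad/s.

1.16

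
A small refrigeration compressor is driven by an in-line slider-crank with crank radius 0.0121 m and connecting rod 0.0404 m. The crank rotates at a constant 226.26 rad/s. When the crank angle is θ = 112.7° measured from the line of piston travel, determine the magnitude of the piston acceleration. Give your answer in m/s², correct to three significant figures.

ω = 226.3 rad/s
x(θ) = r cosθ + √(L² − r² sin²θ); with ω constant, a = ω²·d²x/dθ².
d²x/dθ² = −r cosθ − r²(cos2θ)/√u − r⁴ sin²2θ/(4u^{3/2}),  u = L² − r² sin²θ = 0.00150755 m².
Substituting r = 0.0121 m, L = 0.0404 m, θ = 112.7°: d²x/dθ² = +0.0072707 m.
a = ω²·d²x/dθ² = (226.3)²·(+0.0072707) = +372.21 m/s²;  |a| = 372.21 m/s².

372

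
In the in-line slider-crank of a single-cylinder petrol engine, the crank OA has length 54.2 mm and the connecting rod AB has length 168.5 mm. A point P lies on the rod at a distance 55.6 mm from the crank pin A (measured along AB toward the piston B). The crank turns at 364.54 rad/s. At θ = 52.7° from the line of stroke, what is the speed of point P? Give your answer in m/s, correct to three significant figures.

18.6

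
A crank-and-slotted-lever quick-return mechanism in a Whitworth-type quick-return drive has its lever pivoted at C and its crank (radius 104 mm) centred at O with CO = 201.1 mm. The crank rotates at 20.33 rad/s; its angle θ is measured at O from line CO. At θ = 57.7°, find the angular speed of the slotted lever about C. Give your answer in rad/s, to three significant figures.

ω = 20.33 rad/s
Crank pin A relative to C: A = (d + r cosθ, r sinθ); lever angle φ = atan2(r sinθ, d + r cosθ).
Differentiating tanφ: φ̇ = rω(d cosθ + r)/(d² + r² + 2dr cosθ).
d² + r² + 2dr cosθ = |CA|² = 0.0736085 m²;  d cosθ + r = +0.21146 m.
|ω_lever| = |0.104·20.33·+0.21146| / 0.0736085 = 6.0739 rad/s.

6.07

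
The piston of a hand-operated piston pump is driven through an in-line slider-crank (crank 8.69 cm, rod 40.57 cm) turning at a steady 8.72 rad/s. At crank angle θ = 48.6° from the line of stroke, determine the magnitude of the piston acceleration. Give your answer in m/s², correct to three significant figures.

ω = 8.72 rad/s
x(θ) = r cosθ + √(L² − r² sin²θ); with ω constant, a = ω²·d²x/dθ².
d²x/dθ² = −r cosθ − r²(cos2θ)/√u − r⁴ sin²2θ/(4u^{3/2}),  u = L² − r² sin²θ = 0.160343 m².
Substituting r = 0.0869 m, L = 0.4057 m, θ = 48.6°: d²x/dθ² = -0.055323 m.
a = ω²·d²x/dθ² = (8.72)²·(-0.055323) = -4.2067 m/s²;  |a| = 4.2067 m/s².

4.21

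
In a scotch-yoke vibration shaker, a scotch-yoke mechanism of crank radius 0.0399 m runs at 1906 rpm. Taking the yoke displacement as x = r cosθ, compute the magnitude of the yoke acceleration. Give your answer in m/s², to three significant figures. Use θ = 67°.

ω = 199.6 rad/s (from 1906 rpm).
x = r cosθ ⇒ ẍ = −rω² cosθ (ω constant).
|a| = rω²|cosθ| = 0.0399·(199.6)²·|cos 67°| = 621.09 m/s².

621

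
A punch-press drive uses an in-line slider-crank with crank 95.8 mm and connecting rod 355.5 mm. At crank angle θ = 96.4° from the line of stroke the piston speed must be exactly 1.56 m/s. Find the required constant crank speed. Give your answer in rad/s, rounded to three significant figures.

16.9

For an in-line slider-crank, |v_piston| = rω|sinθ|·[1 + r cosθ/√(L² − r² sin²θ)].
With r = 0.0958 m, L = 0.3555 m, θ = 96.4°: the bracketed kinematic factor |dx/dθ| = 0.092235 m.
ω = v/|dx/dθ| = 1.56/0.092235 = 16.913 rad/s.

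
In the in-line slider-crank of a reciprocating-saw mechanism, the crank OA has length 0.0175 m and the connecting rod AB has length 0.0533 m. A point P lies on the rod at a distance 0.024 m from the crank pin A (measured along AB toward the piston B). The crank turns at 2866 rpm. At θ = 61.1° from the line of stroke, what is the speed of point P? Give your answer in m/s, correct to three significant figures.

ω = 300.1 rad/s.  Crank-pin speed |V_A| = rω = 5.2522 m/s, perpendicular to OA.
Rod angle: sinφ = −(r/L) sinθ ⇒ φ = -16.705°; ω_rod = −rω cosθ/√(L²−r²sin²θ) = -49.721 rad/s.
V_P = V_A + ω_rod × AP, with AP = 0.024 m along the rod.
Components: V_Px = −rω sinθ − a·ω_rod·sinφ = -4.9411 m/s;  V_Py = rω cosθ + a·ω_rod·cosφ = +1.3954 m/s.
|V_P| = √(V_Px² + V_Py²) = 5.1344 m/s.

5.13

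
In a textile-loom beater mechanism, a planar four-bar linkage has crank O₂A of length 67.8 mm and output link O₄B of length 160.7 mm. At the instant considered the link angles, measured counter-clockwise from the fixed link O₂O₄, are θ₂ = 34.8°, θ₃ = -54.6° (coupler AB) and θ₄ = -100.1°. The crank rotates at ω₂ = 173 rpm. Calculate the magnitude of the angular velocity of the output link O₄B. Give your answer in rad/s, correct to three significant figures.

ω₂ = 18.12 rad/s (from 173 rpm).
Differentiating the loop-closure r₂e^{iθ₂}+r₃e^{iθ₃}=r₁+r₄e^{iθ₄} gives r₂ω₂e^{iθ₂}+r₃ω₃e^{iθ₃}=r₄ω₄e^{iθ₄}.
Eliminating the other unknown: ω₄ = r₂ω₂ sin(θ₂−θ₃) / [r₄ sin(θ₄−θ₃)].
Numerator sine = +0.99995; denominator sine = -0.71325.
Result = 0.0678·18.12·(+0.99995) / (0.1607·(-0.71325)) = -10.716 rad/s; magnitude 10.716 rad/s.

10.7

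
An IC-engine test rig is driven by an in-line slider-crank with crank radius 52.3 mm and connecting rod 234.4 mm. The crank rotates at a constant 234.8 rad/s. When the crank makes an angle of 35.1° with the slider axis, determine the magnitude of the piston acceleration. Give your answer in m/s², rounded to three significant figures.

2590

ω = 234.8 rad/s
x(θ) = r cosθ + √(L² − r² sin²θ); with ω constant, a = ω²·d²x/dθ².
d²x/dθ² = −r cosθ − r²(cos2θ)/√u − r⁴ sin²2θ/(4u^{3/2}),  u = L² − r² sin²θ = 0.054039 m².
Substituting r = 0.0523 m, L = 0.2344 m, θ = 35.1°: d²x/dθ² = -0.046907 m.
a = ω²·d²x/dθ² = (234.8)²·(-0.046907) = -2586 m/s²;  |a| = 2586 m/s².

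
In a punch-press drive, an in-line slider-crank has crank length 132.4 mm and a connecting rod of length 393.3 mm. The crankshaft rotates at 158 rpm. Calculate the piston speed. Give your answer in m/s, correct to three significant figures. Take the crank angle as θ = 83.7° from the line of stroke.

2.26

ω = 2π·158/60 = 16.55 rad/s
For an in-line slider-crank, x = r cosθ + √(L² − r² sin²θ), so v = −rω sinθ·[1 + r cosθ/√(L² − r² sin²θ)].
With r = 0.1324 m, L = 0.3933 m, θ = 83.7°: √(L² − r² sin²θ) = 0.37063 m.
v = −0.1324·16.55·0.99396·[1 + 0.1324·0.10973/0.37063] = -2.2628 m/s.
|v| = 2.2628 m/s.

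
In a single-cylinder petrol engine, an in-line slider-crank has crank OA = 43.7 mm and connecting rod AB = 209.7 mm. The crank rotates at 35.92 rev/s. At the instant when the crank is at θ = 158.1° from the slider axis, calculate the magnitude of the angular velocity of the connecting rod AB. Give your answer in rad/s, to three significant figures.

43.8

ω = 225.7 rad/s (converted from 35.92 rev/s).
The rod makes angle φ with the slider axis where L sinφ = r sinθ; differentiating, L cosφ·φ̇ = r ω cosθ.
L cosφ = √(L² − r² sin²θ) = 0.20907 m.
|ω_rod| = r ω |cosθ| / √(L² − r² sin²θ) = 0.0437·225.7·0.92784/0.20907 = 43.771 rad/s.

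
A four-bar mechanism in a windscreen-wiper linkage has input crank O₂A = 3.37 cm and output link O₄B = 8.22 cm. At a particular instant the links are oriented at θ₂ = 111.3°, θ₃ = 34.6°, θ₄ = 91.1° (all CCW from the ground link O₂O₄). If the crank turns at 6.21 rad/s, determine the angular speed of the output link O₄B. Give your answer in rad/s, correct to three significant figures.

ω₂ = 6.21 rad/s
Differentiating the loop-closure r₂e^{iθ₂}+r₃e^{iθ₃}=r₁+r₄e^{iθ₄} gives r₂ω₂e^{iθ₂}+r₃ω₃e^{iθ₃}=r₄ω₄e^{iθ₄}.
Eliminating the other unknown: ω₄ = r₂ω₂ sin(θ₂−θ₃) / [r₄ sin(θ₄−θ₃)].
Numerator sine = +0.97318; denominator sine = +0.83389.
Result = 0.0337·6.21·(+0.97318) / (0.0822·(+0.83389)) = +2.9712 rad/s; magnitude 2.9712 rad/s.

2.97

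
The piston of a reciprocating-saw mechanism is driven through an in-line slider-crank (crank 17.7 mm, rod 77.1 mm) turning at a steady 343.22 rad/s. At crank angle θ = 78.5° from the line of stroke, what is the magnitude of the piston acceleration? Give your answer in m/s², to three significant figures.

ω = 343.2 rad/s
x(θ) = r cosθ + √(L² − r² sin²θ); with ω constant, a = ω²·d²x/dθ².
d²x/dθ² = −r cosθ − r²(cos2θ)/√u − r⁴ sin²2θ/(4u^{3/2}),  u = L² − r² sin²θ = 0.00564357 m².
Substituting r = 0.0177 m, L = 0.0771 m, θ = 78.5°: d²x/dθ² = +0.00030115 m.
a = ω²·d²x/dθ² = (343.2)²·(+0.00030115) = +35.476 m/s²;  |a| = 35.476 m/s².

35.5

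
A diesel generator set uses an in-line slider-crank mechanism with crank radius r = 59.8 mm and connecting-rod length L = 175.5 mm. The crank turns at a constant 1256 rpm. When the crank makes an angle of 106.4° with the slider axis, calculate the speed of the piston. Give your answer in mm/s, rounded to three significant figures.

6780

ω = 2π·1256/60 = 131.5 rad/s
For an in-line slider-crank, x = r cosθ + √(L² − r² sin²θ), so v = −rω sinθ·[1 + r cosθ/√(L² − r² sin²θ)].
With r = 0.0598 m, L = 0.1755 m, θ = 106.4°: √(L² − r² sin²θ) = 0.16586 m.
v = −0.0598·131.5·0.95931·[1 + 0.0598·-0.28234/0.16586] = -6.7773 m/s.
|v| = 6.7773 m/s = 6777.3 mm/s.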